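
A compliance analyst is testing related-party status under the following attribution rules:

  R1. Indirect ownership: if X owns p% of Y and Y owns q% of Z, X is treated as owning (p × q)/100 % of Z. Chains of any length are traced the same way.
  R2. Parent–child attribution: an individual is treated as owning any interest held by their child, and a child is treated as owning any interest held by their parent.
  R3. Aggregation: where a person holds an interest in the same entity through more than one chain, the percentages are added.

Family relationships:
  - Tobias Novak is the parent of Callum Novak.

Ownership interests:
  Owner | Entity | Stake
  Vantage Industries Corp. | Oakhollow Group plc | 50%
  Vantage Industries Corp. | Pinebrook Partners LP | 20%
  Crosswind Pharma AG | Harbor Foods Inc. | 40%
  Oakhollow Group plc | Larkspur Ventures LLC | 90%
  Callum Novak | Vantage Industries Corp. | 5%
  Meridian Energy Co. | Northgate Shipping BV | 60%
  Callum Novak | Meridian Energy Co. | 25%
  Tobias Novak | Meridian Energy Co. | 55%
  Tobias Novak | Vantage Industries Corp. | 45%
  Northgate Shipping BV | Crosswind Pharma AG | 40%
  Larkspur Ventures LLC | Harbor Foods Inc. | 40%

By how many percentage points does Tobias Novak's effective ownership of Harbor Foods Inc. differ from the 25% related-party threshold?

8.32

By parent–child attribution (R2), Tobias Novak is treated as also owning Callum Novak's interest in Meridian Energy Co, giving 55% + 25% = 80%.
By parent–child attribution (R2), Tobias Novak is treated as also owning Callum Novak's interest in Vantage Industries Corp, giving 45% + 5% = 50%.
Chain via Meridian Energy Co. → Northgate Shipping BV → Crosswind Pharma AG (R1): 80% × 60% × 40% × 40% = 7.68% of Harbor Foods Inc.
Chain via Vantage Industries Corp. → Oakhollow Group plc → Larkspur Ventures LLC (R1): 50% × 50% × 90% × 40% = 9% of Harbor Foods Inc.
Aggregating (R3): 7.68% + 9% = 16.68%.
16.68% falls short of the 25% threshold by 8.32 percentage points.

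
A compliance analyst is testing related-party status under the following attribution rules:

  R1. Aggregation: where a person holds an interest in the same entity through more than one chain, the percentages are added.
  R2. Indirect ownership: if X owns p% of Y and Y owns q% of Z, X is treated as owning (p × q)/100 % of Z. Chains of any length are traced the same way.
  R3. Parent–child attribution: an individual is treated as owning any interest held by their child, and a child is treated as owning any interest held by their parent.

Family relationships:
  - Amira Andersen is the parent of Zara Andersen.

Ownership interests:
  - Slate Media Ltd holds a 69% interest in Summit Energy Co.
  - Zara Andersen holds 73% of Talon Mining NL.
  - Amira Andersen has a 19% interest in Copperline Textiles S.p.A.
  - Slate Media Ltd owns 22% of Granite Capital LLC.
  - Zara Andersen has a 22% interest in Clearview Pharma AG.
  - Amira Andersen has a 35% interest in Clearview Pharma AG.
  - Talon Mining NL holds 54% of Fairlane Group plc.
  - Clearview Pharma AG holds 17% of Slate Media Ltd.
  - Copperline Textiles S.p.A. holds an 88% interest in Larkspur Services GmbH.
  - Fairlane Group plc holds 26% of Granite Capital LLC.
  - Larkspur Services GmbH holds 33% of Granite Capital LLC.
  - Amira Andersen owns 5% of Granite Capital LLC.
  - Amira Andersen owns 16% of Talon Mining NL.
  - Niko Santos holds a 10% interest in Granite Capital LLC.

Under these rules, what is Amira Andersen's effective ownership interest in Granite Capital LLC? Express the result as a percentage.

25.145%

By parent–child attribution (R3), Amira Andersen is treated as also owning Zara Andersen's interest in Talon Mining NL, giving 16% + 73% = 89%.
By parent–child attribution (R3), Amira Andersen is treated as also owning Zara Andersen's interest in Clearview Pharma AG, giving 35% + 22% = 57%.
Chain via Talon Mining NL → Fairlane Group plc (R2): 89% × 54% × 26% = 12.4956% of Granite Capital LLC.
Chain via Copperline Textiles S.p.A. → Larkspur Services GmbH (R2): 19% × 88% × 33% = 5.5176% of Granite Capital LLC.
Chain via Clearview Pharma AG → Slate Media Ltd (R2): 57% × 17% × 22% = 2.1318% of Granite Capital LLC.
Direct interest in Granite Capital LLC: 5%.
Aggregating (R1): 12.4956% + 5.5176% + 2.1318% + 5% = 25.145%.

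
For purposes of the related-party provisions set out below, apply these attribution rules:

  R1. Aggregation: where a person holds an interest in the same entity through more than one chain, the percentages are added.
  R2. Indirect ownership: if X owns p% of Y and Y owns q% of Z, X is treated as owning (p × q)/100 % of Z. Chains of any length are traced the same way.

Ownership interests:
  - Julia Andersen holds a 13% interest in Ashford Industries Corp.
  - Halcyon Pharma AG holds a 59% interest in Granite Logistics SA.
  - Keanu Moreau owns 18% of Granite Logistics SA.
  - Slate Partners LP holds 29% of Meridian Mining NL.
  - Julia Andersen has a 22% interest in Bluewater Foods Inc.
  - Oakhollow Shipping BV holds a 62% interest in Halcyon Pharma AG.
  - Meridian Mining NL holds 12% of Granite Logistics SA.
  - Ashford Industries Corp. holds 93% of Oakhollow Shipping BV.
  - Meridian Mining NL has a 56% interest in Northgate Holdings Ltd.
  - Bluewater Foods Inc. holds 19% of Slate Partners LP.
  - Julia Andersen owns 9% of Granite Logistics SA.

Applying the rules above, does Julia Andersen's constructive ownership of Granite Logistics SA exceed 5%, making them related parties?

Yes

Chain via Ashford Industries Corp. → Oakhollow Shipping BV → Halcyon Pharma AG (R2): 13% × 93% × 62% × 59% = 4.422522% of Granite Logistics SA.
Chain via Bluewater Foods Inc. → Slate Partners LP → Meridian Mining NL (R2): 22% × 19% × 29% × 12% = 0.145464% of Granite Logistics SA.
Direct interest in Granite Logistics SA: 9%.
Aggregating (R1): 4.422522% + 0.145464% + 9% = 13.567986%.
13.567986% exceeds the 5% threshold, so Julia is a related party to Granite Logistics SA.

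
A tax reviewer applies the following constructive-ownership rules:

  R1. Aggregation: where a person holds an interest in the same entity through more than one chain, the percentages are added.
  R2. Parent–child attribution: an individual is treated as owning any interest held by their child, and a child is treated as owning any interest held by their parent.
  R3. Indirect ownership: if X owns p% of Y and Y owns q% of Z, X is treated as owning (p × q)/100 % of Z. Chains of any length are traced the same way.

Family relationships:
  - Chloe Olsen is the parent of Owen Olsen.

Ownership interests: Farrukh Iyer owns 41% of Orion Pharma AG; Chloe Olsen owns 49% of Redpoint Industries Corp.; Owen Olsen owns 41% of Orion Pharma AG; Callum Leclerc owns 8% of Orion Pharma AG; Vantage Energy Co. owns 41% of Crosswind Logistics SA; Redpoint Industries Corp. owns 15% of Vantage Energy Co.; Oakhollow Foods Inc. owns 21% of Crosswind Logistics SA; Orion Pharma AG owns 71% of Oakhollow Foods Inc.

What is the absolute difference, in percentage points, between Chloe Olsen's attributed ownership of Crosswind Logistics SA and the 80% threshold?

By parent–child attribution (R2), Chloe Olsen is treated as owning Owen Olsen's 41% interest in Orion Pharma AG.
Chain via Redpoint Industries Corp. → Vantage Energy Co. (R3): 49% × 15% × 41% = 3.0135% of Crosswind Logistics SA.
Chain via Orion Pharma AG → Oakhollow Foods Inc. (R3): 41% × 71% × 21% = 6.1131% of Crosswind Logistics SA.
Aggregating (R1): 3.0135% + 6.1131% = 9.1266%.
9.1266% falls short of the 80% threshold by 70.8734 percentage points.

70.8734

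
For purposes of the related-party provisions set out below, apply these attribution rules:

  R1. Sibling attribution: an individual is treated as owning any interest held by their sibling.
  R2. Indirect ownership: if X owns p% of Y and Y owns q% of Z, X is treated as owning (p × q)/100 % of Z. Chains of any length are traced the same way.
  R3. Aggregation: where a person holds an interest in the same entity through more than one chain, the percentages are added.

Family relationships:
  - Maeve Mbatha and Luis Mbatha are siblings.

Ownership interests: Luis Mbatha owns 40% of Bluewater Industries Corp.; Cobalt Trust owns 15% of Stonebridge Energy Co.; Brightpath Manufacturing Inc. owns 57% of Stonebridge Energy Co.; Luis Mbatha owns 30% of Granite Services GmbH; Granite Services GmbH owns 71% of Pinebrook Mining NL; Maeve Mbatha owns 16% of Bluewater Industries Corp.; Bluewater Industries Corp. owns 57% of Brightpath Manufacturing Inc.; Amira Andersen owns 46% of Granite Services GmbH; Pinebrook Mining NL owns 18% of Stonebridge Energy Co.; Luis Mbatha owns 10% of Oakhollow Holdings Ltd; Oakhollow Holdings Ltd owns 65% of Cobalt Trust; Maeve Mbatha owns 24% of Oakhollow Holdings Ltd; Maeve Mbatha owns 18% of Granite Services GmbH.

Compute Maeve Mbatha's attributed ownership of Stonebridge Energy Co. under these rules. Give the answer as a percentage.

By sibling attribution (R1), Maeve Mbatha is treated as also owning Luis Mbatha's interest in Granite Services GmbH, giving 18% + 30% = 48%.
By sibling attribution (R1), Maeve Mbatha is treated as also owning Luis Mbatha's interest in Bluewater Industries Corp, giving 16% + 40% = 56%.
By sibling attribution (R1), Maeve Mbatha is treated as also owning Luis Mbatha's interest in Oakhollow Holdings Ltd, giving 24% + 10% = 34%.
Chain via Granite Services GmbH → Pinebrook Mining NL (R2): 48% × 71% × 18% = 6.1344% of Stonebridge Energy Co.
Chain via Bluewater Industries Corp. → Brightpath Manufacturing Inc. (R2): 56% × 57% × 57% = 18.1944% of Stonebridge Energy Co.
Chain via Oakhollow Holdings Ltd → Cobalt Trust (R2): 34% × 65% × 15% = 3.315% of Stonebridge Energy Co.
Aggregating (R3): 6.1344% + 18.1944% + 3.315% = 27.6438%.

27.6438%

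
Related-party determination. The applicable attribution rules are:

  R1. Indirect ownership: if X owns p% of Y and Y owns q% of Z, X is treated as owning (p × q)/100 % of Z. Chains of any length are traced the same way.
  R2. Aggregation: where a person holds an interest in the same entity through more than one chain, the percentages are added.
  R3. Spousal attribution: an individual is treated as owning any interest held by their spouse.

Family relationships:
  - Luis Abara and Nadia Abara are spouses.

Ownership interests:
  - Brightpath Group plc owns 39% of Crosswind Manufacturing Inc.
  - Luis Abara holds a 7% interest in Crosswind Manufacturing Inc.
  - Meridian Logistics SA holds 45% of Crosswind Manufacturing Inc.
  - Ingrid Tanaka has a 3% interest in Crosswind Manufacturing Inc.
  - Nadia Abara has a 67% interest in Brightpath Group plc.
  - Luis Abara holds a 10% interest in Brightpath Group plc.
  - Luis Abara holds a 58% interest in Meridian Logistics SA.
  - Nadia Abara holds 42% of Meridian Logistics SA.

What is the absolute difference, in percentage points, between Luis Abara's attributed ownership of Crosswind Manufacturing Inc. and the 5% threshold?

By spousal attribution (R3), Luis Abara is treated as also owning Nadia Abara's interest in Meridian Logistics SA, giving 58% + 42% = 100%.
By spousal attribution (R3), Luis Abara is treated as also owning Nadia Abara's interest in Brightpath Group plc, giving 10% + 67% = 77%.
Chain via Meridian Logistics SA (R1): 100% × 45% = 45% of Crosswind Manufacturing Inc.
Chain via Brightpath Group plc (R1): 77% × 39% = 30.03% of Crosswind Manufacturing Inc.
Direct interest in Crosswind Manufacturing Inc: 7%.
Aggregating (R2): 45% + 30.03% + 7% = 82.03%.
82.03% exceeds the 5% threshold by 77.03 percentage points.

77.03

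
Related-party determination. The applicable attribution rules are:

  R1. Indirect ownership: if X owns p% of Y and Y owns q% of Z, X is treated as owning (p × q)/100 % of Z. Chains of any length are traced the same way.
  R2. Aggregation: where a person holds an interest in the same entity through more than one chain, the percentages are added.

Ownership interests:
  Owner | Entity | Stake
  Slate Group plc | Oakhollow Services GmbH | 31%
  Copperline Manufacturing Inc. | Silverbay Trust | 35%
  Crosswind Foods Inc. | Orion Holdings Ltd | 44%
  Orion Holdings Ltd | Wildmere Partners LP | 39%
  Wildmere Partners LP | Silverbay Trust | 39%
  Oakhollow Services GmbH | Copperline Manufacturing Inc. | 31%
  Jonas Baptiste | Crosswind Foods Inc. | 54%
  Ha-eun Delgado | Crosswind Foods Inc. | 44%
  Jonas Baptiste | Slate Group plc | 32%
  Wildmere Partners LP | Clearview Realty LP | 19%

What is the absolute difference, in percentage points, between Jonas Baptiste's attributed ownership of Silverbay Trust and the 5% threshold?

0.309784

Chain via Crosswind Foods Inc. → Orion Holdings Ltd → Wildmere Partners LP (R1): 54% × 44% × 39% × 39% = 3.613896% of Silverbay Trust.
Chain via Slate Group plc → Oakhollow Services GmbH → Copperline Manufacturing Inc. (R1): 32% × 31% × 31% × 35% = 1.07632% of Silverbay Trust.
Aggregating (R2): 3.613896% + 1.07632% = 4.690216%.
4.690216% falls short of the 5% threshold by 0.309784 percentage points.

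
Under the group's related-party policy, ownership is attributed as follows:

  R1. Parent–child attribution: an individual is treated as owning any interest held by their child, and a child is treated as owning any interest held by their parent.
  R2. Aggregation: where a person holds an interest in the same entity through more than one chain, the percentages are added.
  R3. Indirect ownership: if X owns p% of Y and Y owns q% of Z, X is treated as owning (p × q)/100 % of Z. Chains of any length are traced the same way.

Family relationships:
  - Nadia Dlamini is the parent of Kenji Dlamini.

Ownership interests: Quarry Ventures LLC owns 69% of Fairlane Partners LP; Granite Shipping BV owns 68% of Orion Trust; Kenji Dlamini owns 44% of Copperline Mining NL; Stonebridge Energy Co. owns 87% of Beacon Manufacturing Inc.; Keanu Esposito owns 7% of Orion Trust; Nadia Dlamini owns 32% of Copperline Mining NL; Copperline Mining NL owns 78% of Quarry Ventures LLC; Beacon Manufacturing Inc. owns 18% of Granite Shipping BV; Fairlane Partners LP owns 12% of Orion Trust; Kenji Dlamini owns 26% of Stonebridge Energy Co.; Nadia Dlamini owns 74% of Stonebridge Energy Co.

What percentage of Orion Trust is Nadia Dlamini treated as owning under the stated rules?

By parent–child attribution (R1), Nadia Dlamini is treated as also owning Kenji Dlamini's interest in Stonebridge Energy Co, giving 74% + 26% = 100%.
By parent–child attribution (R1), Nadia Dlamini is treated as also owning Kenji Dlamini's interest in Copperline Mining NL, giving 32% + 44% = 76%.
Chain via Stonebridge Energy Co. → Beacon Manufacturing Inc. → Granite Shipping BV (R3): 100% × 87% × 18% × 68% = 10.6488% of Orion Trust.
Chain via Copperline Mining NL → Quarry Ventures LLC → Fairlane Partners LP (R3): 76% × 78% × 69% × 12% = 4.908384% of Orion Trust.
Aggregating (R2): 10.6488% + 4.908384% = 15.557184%.

15.557184%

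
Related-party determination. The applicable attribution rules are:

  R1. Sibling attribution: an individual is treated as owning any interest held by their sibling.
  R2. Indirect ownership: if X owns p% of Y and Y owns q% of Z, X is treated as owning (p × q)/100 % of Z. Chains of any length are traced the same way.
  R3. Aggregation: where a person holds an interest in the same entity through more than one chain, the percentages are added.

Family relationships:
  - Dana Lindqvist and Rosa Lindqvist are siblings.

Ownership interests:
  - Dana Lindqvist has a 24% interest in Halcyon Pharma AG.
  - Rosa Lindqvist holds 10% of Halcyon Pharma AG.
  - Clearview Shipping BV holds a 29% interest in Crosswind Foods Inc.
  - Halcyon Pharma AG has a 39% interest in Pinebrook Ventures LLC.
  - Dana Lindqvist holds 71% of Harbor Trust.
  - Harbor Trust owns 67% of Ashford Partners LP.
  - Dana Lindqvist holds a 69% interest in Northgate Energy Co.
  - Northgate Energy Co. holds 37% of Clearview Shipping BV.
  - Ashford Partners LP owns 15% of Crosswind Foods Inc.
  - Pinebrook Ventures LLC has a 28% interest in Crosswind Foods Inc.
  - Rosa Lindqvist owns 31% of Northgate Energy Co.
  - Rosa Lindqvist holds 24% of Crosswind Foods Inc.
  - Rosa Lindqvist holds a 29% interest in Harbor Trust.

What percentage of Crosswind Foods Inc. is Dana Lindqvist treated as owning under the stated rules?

48.4928%

By sibling attribution (R1), Dana Lindqvist is treated as also owning Rosa Lindqvist's interest in Harbor Trust, giving 71% + 29% = 100%.
By sibling attribution (R1), Dana Lindqvist is treated as also owning Rosa Lindqvist's interest in Halcyon Pharma AG, giving 24% + 10% = 34%.
By sibling attribution (R1), Dana Lindqvist is treated as also owning Rosa Lindqvist's interest in Northgate Energy Co, giving 69% + 31% = 100%.
By sibling attribution (R1), Dana Lindqvist is treated as owning Rosa Lindqvist's 24% interest in Crosswind Foods Inc.
Chain via Harbor Trust → Ashford Partners LP (R2): 100% × 67% × 15% = 10.05% of Crosswind Foods Inc.
Chain via Halcyon Pharma AG → Pinebrook Ventures LLC (R2): 34% × 39% × 28% = 3.7128% of Crosswind Foods Inc.
Chain via Northgate Energy Co. → Clearview Shipping BV (R2): 100% × 37% × 29% = 10.73% of Crosswind Foods Inc.
Direct interest in Crosswind Foods Inc: 24%.
Aggregating (R3): 10.05% + 3.7128% + 10.73% + 24% = 48.4928%.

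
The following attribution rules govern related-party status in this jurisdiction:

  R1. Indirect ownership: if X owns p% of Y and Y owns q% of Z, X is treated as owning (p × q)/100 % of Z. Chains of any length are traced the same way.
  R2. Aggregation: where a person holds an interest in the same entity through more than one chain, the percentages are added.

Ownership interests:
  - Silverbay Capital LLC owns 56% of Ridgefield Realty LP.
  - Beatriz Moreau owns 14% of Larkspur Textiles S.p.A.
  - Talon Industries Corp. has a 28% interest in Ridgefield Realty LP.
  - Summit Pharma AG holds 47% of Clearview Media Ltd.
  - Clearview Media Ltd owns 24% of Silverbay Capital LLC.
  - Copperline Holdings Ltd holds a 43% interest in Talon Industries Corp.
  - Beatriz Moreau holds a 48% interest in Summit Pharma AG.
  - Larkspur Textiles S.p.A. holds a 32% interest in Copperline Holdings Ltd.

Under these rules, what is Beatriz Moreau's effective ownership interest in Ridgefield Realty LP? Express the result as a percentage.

Chain via Larkspur Textiles S.p.A. → Copperline Holdings Ltd → Talon Industries Corp. (R1): 14% × 32% × 43% × 28% = 0.539392% of Ridgefield Realty LP.
Chain via Summit Pharma AG → Clearview Media Ltd → Silverbay Capital LLC (R1): 48% × 47% × 24% × 56% = 3.032064% of Ridgefield Realty LP.
Aggregating (R2): 0.539392% + 3.032064% = 3.571456%.

3.571456%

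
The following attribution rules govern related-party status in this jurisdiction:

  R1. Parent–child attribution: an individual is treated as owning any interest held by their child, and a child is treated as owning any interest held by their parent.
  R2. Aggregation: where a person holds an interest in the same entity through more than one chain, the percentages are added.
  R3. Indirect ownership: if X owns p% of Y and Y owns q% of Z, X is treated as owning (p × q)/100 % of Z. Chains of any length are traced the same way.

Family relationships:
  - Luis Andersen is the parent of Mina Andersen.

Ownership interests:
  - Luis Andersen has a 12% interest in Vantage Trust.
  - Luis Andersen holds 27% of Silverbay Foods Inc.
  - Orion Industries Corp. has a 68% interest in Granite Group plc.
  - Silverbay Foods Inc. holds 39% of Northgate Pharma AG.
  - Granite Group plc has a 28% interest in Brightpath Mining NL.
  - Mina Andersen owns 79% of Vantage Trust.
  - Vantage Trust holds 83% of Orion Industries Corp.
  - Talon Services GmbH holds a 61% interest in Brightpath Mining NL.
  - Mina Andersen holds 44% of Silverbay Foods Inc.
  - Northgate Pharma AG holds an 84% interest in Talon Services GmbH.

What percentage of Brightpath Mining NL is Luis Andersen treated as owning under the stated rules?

By parent–child attribution (R1), Luis Andersen is treated as also owning Mina Andersen's interest in Vantage Trust, giving 12% + 79% = 91%.
By parent–child attribution (R1), Luis Andersen is treated as also owning Mina Andersen's interest in Silverbay Foods Inc, giving 27% + 44% = 71%.
Chain via Vantage Trust → Orion Industries Corp. → Granite Group plc (R3): 91% × 83% × 68% × 28% = 14.380912% of Brightpath Mining NL.
Chain via Silverbay Foods Inc. → Northgate Pharma AG → Talon Services GmbH (R3): 71% × 39% × 84% × 61% = 14.188356% of Brightpath Mining NL.
Aggregating (R2): 14.380912% + 14.188356% = 28.569268%.

28.569268%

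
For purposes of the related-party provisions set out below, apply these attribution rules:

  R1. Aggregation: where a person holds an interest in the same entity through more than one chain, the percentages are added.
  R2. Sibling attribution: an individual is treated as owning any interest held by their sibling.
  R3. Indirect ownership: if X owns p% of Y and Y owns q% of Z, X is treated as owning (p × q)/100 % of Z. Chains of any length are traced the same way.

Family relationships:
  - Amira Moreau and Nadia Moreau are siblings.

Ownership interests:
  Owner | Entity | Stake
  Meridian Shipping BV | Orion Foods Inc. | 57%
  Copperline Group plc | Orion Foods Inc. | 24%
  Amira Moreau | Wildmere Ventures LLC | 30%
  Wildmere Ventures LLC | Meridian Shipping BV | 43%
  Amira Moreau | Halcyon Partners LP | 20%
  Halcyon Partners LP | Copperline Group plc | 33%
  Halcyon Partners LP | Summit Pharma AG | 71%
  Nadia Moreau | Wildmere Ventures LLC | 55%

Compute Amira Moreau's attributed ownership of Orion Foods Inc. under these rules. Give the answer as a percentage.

By sibling attribution (R2), Amira Moreau is treated as also owning Nadia Moreau's interest in Wildmere Ventures LLC, giving 30% + 55% = 85%.
Chain via Halcyon Partners LP → Copperline Group plc (R3): 20% × 33% × 24% = 1.584% of Orion Foods Inc.
Chain via Wildmere Ventures LLC → Meridian Shipping BV (R3): 85% × 43% × 57% = 20.8335% of Orion Foods Inc.
Aggregating (R1): 1.584% + 20.8335% = 22.4175%.

22.4175%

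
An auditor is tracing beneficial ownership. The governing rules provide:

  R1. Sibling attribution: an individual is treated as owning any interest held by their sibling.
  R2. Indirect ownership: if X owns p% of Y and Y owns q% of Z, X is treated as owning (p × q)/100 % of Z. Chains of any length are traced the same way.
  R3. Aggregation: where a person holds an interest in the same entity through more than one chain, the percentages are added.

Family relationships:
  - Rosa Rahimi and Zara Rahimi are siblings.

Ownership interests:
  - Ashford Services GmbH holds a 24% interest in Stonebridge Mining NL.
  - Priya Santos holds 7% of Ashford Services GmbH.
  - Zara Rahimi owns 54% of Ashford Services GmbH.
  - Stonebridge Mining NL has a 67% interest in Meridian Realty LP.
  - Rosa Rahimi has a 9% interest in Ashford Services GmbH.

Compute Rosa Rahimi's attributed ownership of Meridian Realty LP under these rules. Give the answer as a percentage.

By sibling attribution (R1), Rosa Rahimi is treated as also owning Zara Rahimi's interest in Ashford Services GmbH, giving 9% + 54% = 63%.
Chain via Ashford Services GmbH → Stonebridge Mining NL (R2): 63% × 24% × 67% = 10.1304% of Meridian Realty LP.

10.1304%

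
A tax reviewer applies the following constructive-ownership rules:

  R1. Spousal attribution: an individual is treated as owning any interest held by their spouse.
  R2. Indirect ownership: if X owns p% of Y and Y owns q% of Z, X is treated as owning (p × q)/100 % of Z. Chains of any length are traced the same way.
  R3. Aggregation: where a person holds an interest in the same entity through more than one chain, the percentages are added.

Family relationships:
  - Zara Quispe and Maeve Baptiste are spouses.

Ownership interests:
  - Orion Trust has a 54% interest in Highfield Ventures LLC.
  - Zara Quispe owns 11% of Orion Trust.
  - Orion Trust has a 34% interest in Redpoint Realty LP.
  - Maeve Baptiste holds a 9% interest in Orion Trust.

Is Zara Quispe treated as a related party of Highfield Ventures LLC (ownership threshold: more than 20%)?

No

By spousal attribution (R1), Zara Quispe is treated as also owning Maeve Baptiste's interest in Orion Trust, giving 11% + 9% = 20%.
Chain via Orion Trust (R2): 20% × 54% = 10.8% of Highfield Ventures LLC.
10.8% does not exceed the 20% threshold, so Zara is not a related party to Highfield Ventures LLC.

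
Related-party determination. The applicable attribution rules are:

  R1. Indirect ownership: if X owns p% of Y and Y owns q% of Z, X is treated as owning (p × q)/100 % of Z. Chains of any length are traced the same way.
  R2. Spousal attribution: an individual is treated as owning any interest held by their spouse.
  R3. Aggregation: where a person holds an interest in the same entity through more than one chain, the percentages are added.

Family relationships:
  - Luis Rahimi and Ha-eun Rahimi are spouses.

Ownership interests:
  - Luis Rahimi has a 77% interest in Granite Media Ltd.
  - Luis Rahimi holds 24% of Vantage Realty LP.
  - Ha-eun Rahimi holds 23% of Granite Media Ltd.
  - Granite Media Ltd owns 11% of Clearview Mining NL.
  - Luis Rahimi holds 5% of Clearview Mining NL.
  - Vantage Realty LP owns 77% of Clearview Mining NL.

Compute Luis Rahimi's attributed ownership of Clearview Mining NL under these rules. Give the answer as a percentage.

By spousal attribution (R2), Luis Rahimi is treated as also owning Ha-eun Rahimi's interest in Granite Media Ltd, giving 77% + 23% = 100%.
Chain via Granite Media Ltd (R1): 100% × 11% = 11% of Clearview Mining NL.
Chain via Vantage Realty LP (R1): 24% × 77% = 18.48% of Clearview Mining NL.
Direct interest in Clearview Mining NL: 5%.
Aggregating (R3): 11% + 18.48% + 5% = 34.48%.

34.48%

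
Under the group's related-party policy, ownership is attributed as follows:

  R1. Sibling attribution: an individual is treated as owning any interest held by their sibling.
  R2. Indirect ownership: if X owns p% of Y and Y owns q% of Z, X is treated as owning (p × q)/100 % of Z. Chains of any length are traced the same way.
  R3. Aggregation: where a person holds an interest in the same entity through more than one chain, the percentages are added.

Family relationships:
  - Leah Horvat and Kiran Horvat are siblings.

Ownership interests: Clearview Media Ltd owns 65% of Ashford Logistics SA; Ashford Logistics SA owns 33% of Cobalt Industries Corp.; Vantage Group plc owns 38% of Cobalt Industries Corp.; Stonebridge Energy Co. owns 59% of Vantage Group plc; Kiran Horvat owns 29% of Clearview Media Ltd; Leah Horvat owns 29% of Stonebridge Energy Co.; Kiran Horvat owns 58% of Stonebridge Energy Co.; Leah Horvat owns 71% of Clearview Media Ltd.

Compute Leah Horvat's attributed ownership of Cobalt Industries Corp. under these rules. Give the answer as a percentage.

40.9554%

By sibling attribution (R1), Leah Horvat is treated as also owning Kiran Horvat's interest in Clearview Media Ltd, giving 71% + 29% = 100%.
By sibling attribution (R1), Leah Horvat is treated as also owning Kiran Horvat's interest in Stonebridge Energy Co, giving 29% + 58% = 87%.
Chain via Clearview Media Ltd → Ashford Logistics SA (R2): 100% × 65% × 33% = 21.45% of Cobalt Industries Corp.
Chain via Stonebridge Energy Co. → Vantage Group plc (R2): 87% × 59% × 38% = 19.5054% of Cobalt Industries Corp.
Aggregating (R3): 21.45% + 19.5054% = 40.9554%.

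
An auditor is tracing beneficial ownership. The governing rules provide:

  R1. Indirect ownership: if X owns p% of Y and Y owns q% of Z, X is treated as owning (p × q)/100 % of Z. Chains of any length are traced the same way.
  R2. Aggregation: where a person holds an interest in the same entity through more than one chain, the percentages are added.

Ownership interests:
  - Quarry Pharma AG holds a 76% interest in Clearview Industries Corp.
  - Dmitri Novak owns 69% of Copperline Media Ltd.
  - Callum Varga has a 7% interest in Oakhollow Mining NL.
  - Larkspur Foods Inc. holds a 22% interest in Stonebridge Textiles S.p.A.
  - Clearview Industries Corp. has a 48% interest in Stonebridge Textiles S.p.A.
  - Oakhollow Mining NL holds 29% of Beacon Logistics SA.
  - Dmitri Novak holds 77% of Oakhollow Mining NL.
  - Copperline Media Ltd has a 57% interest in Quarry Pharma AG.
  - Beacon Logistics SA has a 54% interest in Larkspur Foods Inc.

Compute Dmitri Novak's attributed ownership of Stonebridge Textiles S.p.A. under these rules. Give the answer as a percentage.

17.000388%

Chain via Oakhollow Mining NL → Beacon Logistics SA → Larkspur Foods Inc. (R1): 77% × 29% × 54% × 22% = 2.652804% of Stonebridge Textiles S.p.A.
Chain via Copperline Media Ltd → Quarry Pharma AG → Clearview Industries Corp. (R1): 69% × 57% × 76% × 48% = 14.347584% of Stonebridge Textiles S.p.A.
Aggregating (R2): 2.652804% + 14.347584% = 17.000388%.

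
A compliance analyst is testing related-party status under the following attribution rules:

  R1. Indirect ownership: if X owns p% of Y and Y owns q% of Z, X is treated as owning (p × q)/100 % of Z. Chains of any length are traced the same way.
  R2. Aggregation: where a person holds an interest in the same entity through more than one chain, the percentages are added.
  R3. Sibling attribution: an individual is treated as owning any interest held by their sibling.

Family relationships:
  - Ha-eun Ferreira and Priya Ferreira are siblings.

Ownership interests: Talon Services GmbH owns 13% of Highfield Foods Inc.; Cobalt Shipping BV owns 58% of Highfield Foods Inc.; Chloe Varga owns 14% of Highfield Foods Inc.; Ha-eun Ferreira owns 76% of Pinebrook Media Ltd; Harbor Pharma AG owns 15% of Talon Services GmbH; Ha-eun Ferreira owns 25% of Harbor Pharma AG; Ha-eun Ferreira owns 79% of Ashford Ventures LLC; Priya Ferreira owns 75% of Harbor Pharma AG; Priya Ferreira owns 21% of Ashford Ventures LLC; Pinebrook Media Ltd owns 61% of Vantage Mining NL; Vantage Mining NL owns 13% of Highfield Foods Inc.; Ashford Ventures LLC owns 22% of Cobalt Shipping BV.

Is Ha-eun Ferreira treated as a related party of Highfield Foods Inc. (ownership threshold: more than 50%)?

By sibling attribution (R3), Ha-eun Ferreira is treated as also owning Priya Ferreira's interest in Ashford Ventures LLC, giving 79% + 21% = 100%.
By sibling attribution (R3), Ha-eun Ferreira is treated as also owning Priya Ferreira's interest in Harbor Pharma AG, giving 25% + 75% = 100%.
Chain via Ashford Ventures LLC → Cobalt Shipping BV (R1): 100% × 22% × 58% = 12.76% of Highfield Foods Inc.
Chain via Pinebrook Media Ltd → Vantage Mining NL (R1): 76% × 61% × 13% = 6.0268% of Highfield Foods Inc.
Chain via Harbor Pharma AG → Talon Services GmbH (R1): 100% × 15% × 13% = 1.95% of Highfield Foods Inc.
Aggregating (R2): 12.76% + 6.0268% + 1.95% = 20.7368%.
20.7368% does not exceed the 50% threshold, so Ha-eun is not a related party to Highfield Foods Inc.

No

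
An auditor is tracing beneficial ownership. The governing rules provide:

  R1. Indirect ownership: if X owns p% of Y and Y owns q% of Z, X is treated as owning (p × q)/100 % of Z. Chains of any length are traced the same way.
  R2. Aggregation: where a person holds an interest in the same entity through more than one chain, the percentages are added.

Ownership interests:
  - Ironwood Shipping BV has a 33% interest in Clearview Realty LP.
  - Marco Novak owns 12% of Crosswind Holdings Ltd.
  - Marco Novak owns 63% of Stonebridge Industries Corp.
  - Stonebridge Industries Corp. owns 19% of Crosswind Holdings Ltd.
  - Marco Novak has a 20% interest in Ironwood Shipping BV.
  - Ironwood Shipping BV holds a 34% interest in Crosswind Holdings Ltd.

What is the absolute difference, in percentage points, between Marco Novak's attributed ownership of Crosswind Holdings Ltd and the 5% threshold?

Chain via Ironwood Shipping BV (R1): 20% × 34% = 6.8% of Crosswind Holdings Ltd.
Chain via Stonebridge Industries Corp. (R1): 63% × 19% = 11.97% of Crosswind Holdings Ltd.
Direct interest in Crosswind Holdings Ltd: 12%.
Aggregating (R2): 6.8% + 11.97% + 12% = 30.77%.
30.77% exceeds the 5% threshold by 25.77 percentage points.

25.77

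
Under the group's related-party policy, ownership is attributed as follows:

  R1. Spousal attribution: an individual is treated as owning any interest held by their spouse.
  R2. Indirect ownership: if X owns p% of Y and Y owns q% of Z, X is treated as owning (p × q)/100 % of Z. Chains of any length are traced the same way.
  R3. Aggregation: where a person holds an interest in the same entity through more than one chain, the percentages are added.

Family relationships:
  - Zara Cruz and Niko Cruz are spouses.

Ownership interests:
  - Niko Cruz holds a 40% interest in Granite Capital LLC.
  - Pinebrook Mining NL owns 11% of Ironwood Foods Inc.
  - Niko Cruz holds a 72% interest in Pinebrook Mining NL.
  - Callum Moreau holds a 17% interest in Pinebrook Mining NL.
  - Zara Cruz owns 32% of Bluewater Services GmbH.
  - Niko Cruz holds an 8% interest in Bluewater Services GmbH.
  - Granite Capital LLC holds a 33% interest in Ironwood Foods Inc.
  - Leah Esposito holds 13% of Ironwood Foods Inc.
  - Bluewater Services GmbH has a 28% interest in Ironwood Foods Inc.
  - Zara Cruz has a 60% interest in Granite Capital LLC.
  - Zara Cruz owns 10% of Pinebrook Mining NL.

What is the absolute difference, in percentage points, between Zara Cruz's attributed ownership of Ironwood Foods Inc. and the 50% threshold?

By spousal attribution (R1), Zara Cruz is treated as also owning Niko Cruz's interest in Granite Capital LLC, giving 60% + 40% = 100%.
By spousal attribution (R1), Zara Cruz is treated as also owning Niko Cruz's interest in Bluewater Services GmbH, giving 32% + 8% = 40%.
By spousal attribution (R1), Zara Cruz is treated as also owning Niko Cruz's interest in Pinebrook Mining NL, giving 10% + 72% = 82%.
Chain via Granite Capital LLC (R2): 100% × 33% = 33% of Ironwood Foods Inc.
Chain via Bluewater Services GmbH (R2): 40% × 28% = 11.2% of Ironwood Foods Inc.
Chain via Pinebrook Mining NL (R2): 82% × 11% = 9.02% of Ironwood Foods Inc.
Aggregating (R3): 33% + 11.2% + 9.02% = 53.22%.
53.22% exceeds the 50% threshold by 3.22 percentage points.

3.22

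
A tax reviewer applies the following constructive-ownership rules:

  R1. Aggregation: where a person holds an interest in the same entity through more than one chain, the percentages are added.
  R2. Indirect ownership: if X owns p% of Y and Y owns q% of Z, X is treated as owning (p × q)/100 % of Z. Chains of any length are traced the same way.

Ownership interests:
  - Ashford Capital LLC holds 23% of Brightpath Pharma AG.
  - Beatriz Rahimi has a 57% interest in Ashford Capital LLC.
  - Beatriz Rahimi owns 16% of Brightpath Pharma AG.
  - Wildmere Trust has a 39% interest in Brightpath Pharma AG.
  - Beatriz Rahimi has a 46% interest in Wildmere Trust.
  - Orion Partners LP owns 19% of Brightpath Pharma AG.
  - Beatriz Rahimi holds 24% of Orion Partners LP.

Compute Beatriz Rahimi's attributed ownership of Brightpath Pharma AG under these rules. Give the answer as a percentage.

51.61%

Chain via Orion Partners LP (R2): 24% × 19% = 4.56% of Brightpath Pharma AG.
Chain via Wildmere Trust (R2): 46% × 39% = 17.94% of Brightpath Pharma AG.
Chain via Ashford Capital LLC (R2): 57% × 23% = 13.11% of Brightpath Pharma AG.
Direct interest in Brightpath Pharma AG: 16%.
Aggregating (R1): 4.56% + 17.94% + 13.11% + 16% = 51.61%.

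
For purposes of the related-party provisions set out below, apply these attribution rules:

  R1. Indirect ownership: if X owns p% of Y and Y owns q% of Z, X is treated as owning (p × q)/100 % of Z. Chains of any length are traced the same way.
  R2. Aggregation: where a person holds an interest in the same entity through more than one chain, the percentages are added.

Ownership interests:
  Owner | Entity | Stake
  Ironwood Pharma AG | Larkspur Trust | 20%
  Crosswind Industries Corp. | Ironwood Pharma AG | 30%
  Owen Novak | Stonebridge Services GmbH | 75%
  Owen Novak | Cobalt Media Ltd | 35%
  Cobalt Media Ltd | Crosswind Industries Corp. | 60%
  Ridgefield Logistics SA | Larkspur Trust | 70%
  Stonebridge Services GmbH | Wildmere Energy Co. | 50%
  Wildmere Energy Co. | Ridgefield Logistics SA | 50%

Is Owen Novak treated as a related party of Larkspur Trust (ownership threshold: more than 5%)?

Yes

Chain via Stonebridge Services GmbH → Wildmere Energy Co. → Ridgefield Logistics SA (R1): 75% × 50% × 50% × 70% = 13.125% of Larkspur Trust.
Chain via Cobalt Media Ltd → Crosswind Industries Corp. → Ironwood Pharma AG (R1): 35% × 60% × 30% × 20% = 1.26% of Larkspur Trust.
Aggregating (R2): 13.125% + 1.26% = 14.385%.
14.385% exceeds the 5% threshold, so Owen is a related party to Larkspur Trust.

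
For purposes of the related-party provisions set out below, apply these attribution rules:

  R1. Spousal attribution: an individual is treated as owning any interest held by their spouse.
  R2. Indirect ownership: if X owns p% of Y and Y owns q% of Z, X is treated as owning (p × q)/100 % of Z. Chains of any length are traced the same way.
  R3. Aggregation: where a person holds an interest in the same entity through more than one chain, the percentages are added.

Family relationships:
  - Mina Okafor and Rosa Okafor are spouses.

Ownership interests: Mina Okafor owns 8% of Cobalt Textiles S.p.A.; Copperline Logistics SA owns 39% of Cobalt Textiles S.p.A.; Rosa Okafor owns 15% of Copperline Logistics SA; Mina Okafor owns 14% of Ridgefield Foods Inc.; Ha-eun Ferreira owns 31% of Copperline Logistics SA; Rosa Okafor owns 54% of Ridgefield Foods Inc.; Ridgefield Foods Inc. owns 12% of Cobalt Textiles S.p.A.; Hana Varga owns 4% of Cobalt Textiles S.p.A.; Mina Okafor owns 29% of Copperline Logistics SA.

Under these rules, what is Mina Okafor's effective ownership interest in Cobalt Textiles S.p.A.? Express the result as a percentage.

33.32%

By spousal attribution (R1), Mina Okafor is treated as also owning Rosa Okafor's interest in Copperline Logistics SA, giving 29% + 15% = 44%.
By spousal attribution (R1), Mina Okafor is treated as also owning Rosa Okafor's interest in Ridgefield Foods Inc, giving 14% + 54% = 68%.
Chain via Copperline Logistics SA (R2): 44% × 39% = 17.16% of Cobalt Textiles S.p.A.
Chain via Ridgefield Foods Inc. (R2): 68% × 12% = 8.16% of Cobalt Textiles S.p.A.
Direct interest in Cobalt Textiles S.p.A: 8%.
Aggregating (R3): 17.16% + 8.16% + 8% = 33.32%.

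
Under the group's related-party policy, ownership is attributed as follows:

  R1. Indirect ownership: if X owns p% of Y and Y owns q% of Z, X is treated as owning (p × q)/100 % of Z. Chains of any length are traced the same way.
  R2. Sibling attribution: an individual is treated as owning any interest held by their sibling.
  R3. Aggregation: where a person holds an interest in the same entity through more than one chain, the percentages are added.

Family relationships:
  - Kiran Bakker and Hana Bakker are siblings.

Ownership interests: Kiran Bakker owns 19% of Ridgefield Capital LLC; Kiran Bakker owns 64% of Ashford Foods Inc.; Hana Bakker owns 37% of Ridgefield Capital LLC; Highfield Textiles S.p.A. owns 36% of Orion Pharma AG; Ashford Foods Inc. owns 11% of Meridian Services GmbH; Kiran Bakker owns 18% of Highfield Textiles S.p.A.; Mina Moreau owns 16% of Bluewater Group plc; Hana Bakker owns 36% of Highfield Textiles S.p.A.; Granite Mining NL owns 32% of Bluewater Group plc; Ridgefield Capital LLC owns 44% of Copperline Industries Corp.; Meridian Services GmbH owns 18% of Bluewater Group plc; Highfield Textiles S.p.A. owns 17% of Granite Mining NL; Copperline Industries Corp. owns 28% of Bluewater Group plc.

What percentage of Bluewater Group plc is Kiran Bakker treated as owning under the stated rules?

By sibling attribution (R2), Kiran Bakker is treated as also owning Hana Bakker's interest in Ridgefield Capital LLC, giving 19% + 37% = 56%.
By sibling attribution (R2), Kiran Bakker is treated as also owning Hana Bakker's interest in Highfield Textiles S.p.A, giving 18% + 36% = 54%.
Chain via Ridgefield Capital LLC → Copperline Industries Corp. (R1): 56% × 44% × 28% = 6.8992% of Bluewater Group plc.
Chain via Ashford Foods Inc. → Meridian Services GmbH (R1): 64% × 11% × 18% = 1.2672% of Bluewater Group plc.
Chain via Highfield Textiles S.p.A. → Granite Mining NL (R1): 54% × 17% × 32% = 2.9376% of Bluewater Group plc.
Aggregating (R3): 6.8992% + 1.2672% + 2.9376% = 11.104%.

11.104%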